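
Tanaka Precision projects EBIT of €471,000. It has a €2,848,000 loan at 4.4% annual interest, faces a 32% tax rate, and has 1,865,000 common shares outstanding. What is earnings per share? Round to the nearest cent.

Pre-tax income = €471,000 − €125,312.00 = €345,688.00.
Net income = €345,688.00 × (1 − 0.32) = €235,067.84.
Per share: €235,067.84 / 1,865,000 shares = €0.13.

€0.13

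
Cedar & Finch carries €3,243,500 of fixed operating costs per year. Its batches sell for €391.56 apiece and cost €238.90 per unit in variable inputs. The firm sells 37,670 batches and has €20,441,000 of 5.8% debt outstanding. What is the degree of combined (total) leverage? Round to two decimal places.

4.35

At 37,670 units, contribution = 37,670 × €152.66 = €5,750,702.20.
EBIT = €5,750,702.20 − €3,243,500 = €2,507,202.20. Interest = €1,185,578.00, so EBIT − I = €1,321,624.20.
Degree of total leverage = total CM / (EBIT − interest) = €5,750,702.20 / €1,321,624.20 = 4.3512.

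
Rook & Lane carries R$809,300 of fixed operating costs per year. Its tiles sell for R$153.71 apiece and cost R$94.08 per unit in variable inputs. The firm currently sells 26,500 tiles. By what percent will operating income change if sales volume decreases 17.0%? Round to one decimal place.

Contribution at this volume is 26,500 × R$59.63 = R$1,580,195.00.
Operating income = contribution − fixed costs = R$1,580,195.00 − R$809,300 = R$770,895.00.
Degree of operating leverage = R$1,580,195.00 / R$770,895.00 = 2.0498.
%ΔEBIT = DOL × %ΔSales = 2.0498 × -17.0% = -34.8%.

-34.8%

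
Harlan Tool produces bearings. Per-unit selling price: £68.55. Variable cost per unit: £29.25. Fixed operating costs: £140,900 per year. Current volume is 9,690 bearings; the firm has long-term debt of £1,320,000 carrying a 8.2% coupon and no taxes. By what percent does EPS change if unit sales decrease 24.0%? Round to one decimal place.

Contribution at this volume is 9,690 × £39.30 = £380,817.00.
EBIT = £380,817.00 − £140,900 = £239,917.00.
After interest of £108,240.00, pre-tax earnings = £131,677.00.
Degree of combined leverage = contribution ÷ (EBIT − I) = £380,817.00 ÷ £131,677.00 = 2.8921.
%ΔEPS = DCL × %ΔSales = 2.8921 × -24.0% = -69.4%.

-69.4%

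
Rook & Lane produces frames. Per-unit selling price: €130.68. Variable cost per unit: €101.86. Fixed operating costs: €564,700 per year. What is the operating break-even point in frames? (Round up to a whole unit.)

19,595 frames

Each unit contributes €130.68 − €101.86 = €28.82.
Units to break even: €564,700 ÷ €28.82 = 19,594.03, rounded up to 19,595.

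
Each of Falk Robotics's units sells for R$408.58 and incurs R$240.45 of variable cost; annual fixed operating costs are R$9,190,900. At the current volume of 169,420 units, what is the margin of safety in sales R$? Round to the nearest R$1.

Unit CM = price − variable cost = R$408.58 − R$240.45 = R$168.13. Break-even units = R$9,190,900 ÷ R$168.13 = 54,665.44; break-even revenue = 54,665.44 × R$408.58 = R$22,335,204.44.
Current sales = 169,420 × R$408.58 = R$69,221,623.60.
Margin of safety = R$69,221,623.60 − R$22,335,204.44 = R$46,886,419.

R$46,886,419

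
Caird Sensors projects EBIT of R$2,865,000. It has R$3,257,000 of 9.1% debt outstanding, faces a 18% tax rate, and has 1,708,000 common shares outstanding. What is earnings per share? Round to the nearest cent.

Pre-tax income = R$2,865,000 − R$296,387.00 = R$2,568,613.00.
After tax at 18%: net income = R$2,568,613.00 × 0.82 = R$2,106,262.66.
Per share: R$2,106,262.66 / 1,708,000 shares = R$1.23.

R$1.23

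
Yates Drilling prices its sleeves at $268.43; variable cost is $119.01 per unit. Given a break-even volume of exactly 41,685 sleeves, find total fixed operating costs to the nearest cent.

Contribution margin per unit = $268.43 − $119.01 = $149.42.
Since BE = FC / CM, FC = 41,685 × $149.42 = $6,228,572.70.

$6,228,572.70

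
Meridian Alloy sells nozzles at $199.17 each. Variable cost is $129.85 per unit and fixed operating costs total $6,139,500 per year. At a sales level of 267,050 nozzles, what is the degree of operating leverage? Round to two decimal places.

1.50

Total contribution margin = 267,050 × $69.32 = $18,511,906.00.
EBIT = $18,511,906.00 − $6,139,500 = $12,372,406.00.
So DOL = total CM / EBIT = $18,511,906.00 / $12,372,406.00 = 1.4962.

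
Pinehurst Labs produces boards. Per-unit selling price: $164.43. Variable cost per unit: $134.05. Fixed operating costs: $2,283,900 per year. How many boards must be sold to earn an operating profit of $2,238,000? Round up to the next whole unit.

Contribution margin per unit = $164.43 − $134.05 = $30.38.
Need Q such that Q × $30.38 − $2,283,900 = $2,238,000, i.e. Q = $4,521,900 / $30.38 = 148,844.63 → 148,845.

148,845 boards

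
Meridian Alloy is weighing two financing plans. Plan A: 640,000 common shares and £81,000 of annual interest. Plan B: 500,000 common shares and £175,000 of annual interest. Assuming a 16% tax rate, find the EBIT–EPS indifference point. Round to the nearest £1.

At indifference, (EBIT − 81,000)(1 − t)/640,000 = (EBIT − 175,000)(1 − t)/500,000.
Cancelling (1 − t) and cross-multiplying: 500,000·(EBIT − 81,000) = 640,000·(EBIT − 175,000).
EBIT × (640,000 − 500,000) = 175,000 × 640,000 − 81,000 × 500,000 = 71,500,000,000, so EBIT = 71,500,000,000 ÷ 140,000 = 510,714.29.

£510,714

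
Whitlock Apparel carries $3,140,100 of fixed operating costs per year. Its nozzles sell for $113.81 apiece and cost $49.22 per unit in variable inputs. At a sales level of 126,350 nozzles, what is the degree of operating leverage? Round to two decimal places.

Contribution at this volume is 126,350 × $64.59 = $8,160,946.50.
Subtracting fixed costs: EBIT = $8,160,946.50 − $3,140,100 = $5,020,846.50.
So DOL = total CM / EBIT = $8,160,946.50 / $5,020,846.50 = 1.6254.

1.63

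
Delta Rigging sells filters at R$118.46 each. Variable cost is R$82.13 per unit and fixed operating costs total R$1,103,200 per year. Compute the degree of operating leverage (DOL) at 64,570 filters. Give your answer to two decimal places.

At 64,570 units, contribution = 64,570 × R$36.33 = R$2,345,828.10.
Subtracting fixed costs: EBIT = R$2,345,828.10 − R$1,103,200 = R$1,242,628.10.
DOL = contribution ÷ EBIT = R$2,345,828.10 ÷ R$1,242,628.10 = 1.8878.

1.89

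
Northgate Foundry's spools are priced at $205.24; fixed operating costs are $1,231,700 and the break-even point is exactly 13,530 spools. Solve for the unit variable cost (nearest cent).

Contribution per unit must be FC / Q = $1,231,700 / 13,530 = $91.0347.
Variable cost per unit = $205.24 − $91.0347 = $114.21.

$114.21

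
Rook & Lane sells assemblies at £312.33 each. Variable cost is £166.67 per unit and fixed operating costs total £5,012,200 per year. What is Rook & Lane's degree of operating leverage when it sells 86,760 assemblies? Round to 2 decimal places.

1.66

At 86,760 units, contribution = 86,760 × £145.66 = £12,637,461.60.
EBIT = £12,637,461.60 − £5,012,200 = £7,625,261.60.
DOL = contribution ÷ EBIT = £12,637,461.60 ÷ £7,625,261.60 = 1.6573.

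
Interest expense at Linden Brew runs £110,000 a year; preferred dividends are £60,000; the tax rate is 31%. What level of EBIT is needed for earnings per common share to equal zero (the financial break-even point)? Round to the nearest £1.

Preferred dividends are paid after tax, so their pre-tax equivalent is £60,000 ÷ (1 − 0.31) = £86,956.52.
Financial break-even EBIT = interest + D_p ÷ (1 − t) = £110,000 + £86,956.52 = £196,956.52.

£196,957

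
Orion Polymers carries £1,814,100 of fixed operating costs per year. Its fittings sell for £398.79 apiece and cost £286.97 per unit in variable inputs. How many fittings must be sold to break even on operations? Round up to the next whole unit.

16,224 fittings

Contribution margin per unit = £398.79 − £286.97 = £111.82.
Break-even volume = fixed costs ÷ CM per unit = £1,814,100 ÷ £111.82 = 16,223.39, so 16,224 fittings.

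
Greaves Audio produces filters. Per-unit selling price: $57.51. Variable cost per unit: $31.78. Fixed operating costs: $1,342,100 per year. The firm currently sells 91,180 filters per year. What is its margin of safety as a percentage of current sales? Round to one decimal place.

Contribution margin per unit = $57.51 − $31.78 = $25.73. Break-even units = $1,342,100 ÷ $25.73 = 52,160.90; break-even revenue = 52,160.90 × $57.51 = $2,999,773.46.
Actual sales revenue = 91,180 × $57.51 = $5,243,761.80.
Margin of safety = ($5,243,761.80 − $2,999,773.46) ÷ $5,243,761.80 = 42.8%.

42.8%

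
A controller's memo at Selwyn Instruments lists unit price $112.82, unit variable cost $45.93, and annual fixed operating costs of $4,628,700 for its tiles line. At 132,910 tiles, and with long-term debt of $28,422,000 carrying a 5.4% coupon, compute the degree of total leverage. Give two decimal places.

3.26

Total contribution margin = 132,910 × $66.89 = $8,890,349.90.
Operating income = contribution − fixed costs = $8,890,349.90 − $4,628,700 = $4,261,649.90. Interest = $1,534,788.00.
DOL = $8,890,349.90 ÷ $4,261,649.90 = 2.0861; DFL = $4,261,649.90 ÷ $2,726,861.90 = 1.5628.
Combined leverage = 2.0861 × 1.5628 = 3.2602.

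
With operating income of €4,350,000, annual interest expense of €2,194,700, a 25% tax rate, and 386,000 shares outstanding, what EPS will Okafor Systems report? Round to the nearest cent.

Interest = €2,194,700.00, so EBT = €4,350,000 − €2,194,700.00 = €2,155,300.00.
Net income = €2,155,300.00 × (1 − 0.25) = €1,616,475.00.
EPS = €1,616,475.00 ÷ 386,000 = €4.19.

€4.19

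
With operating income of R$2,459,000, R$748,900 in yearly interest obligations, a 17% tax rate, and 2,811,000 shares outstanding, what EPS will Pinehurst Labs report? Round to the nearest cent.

R$0.50

Pre-tax income = R$2,459,000 − R$748,900.00 = R$1,710,100.00.
Net income = R$1,710,100.00 × (1 − 0.17) = R$1,419,383.00.
EPS = R$1,419,383.00 ÷ 2,811,000 = R$0.50.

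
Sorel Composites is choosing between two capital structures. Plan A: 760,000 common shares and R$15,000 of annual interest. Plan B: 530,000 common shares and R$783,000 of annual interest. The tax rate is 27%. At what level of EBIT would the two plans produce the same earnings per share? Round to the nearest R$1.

Set EPS_A = EPS_B: (EBIT − R$15,000)(1 − 0.27) ÷ 760,000 = (EBIT − R$783,000)(1 − 0.27) ÷ 530,000.
The (1 − t) factor cancels: (EBIT − 15,000) × 530,000 = (EBIT − 783,000) × 760,000.
Solving, EBIT = (783,000·760,000 − 15,000·530,000) / (760,000 − 530,000) = 587,130,000,000 / 230,000 = 2,552,739.13.

R$2,552,739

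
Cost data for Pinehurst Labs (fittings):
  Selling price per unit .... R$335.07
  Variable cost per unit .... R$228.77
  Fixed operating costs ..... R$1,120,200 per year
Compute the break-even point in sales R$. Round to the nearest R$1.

R$3,531,001

Contribution margin per unit = R$335.07 − R$228.77 = R$106.30, a CM ratio of R$106.30 ÷ R$335.07 = 0.3172.
Break-even sales = FC ÷ CM ratio = R$1,120,200 × R$335.07 / R$106.30 = R$3,531,001.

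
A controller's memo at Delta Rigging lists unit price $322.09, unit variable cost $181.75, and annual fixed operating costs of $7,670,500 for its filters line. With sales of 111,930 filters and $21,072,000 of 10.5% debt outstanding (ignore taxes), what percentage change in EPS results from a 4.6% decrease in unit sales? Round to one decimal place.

-12.4%

Contribution at this volume is 111,930 × $140.34 = $15,708,256.20.
Subtracting fixed costs: EBIT = $15,708,256.20 − $7,670,500 = $8,037,756.20.
Interest = $2,212,560.00, so EBIT − I = $5,825,196.20.
DCL = total CM / (EBIT − I) = $15,708,256.20 / $5,825,196.20 = 2.6966.
EPS therefore changes by 2.6966 × (-4.6%) = -12.4%.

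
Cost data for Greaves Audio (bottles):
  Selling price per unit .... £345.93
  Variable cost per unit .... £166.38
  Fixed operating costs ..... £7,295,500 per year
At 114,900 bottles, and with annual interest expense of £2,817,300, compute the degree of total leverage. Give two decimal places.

Contribution at this volume is 114,900 × £179.55 = £20,630,295.00.
Operating income = contribution − fixed costs = £20,630,295.00 − £7,295,500 = £13,334,795.00. Interest = £2,817,300.00.
DOL = £20,630,295.00 ÷ £13,334,795.00 = 1.5471; DFL = £13,334,795.00 ÷ £10,517,495.00 = 1.2679.
DCL = DOL × DFL = 1.5471 × 1.2679 = 1.9616.

1.96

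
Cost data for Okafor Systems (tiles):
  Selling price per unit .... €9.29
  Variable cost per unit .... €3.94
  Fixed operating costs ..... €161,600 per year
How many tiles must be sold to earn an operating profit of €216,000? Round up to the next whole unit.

Contribution margin per unit = €9.29 − €3.94 = €5.35.
Units = (FC + target) / CM = (€161,600 + €216,000) / €5.35 = 70,579.44, so 70,580 tiles.

70,580 tiles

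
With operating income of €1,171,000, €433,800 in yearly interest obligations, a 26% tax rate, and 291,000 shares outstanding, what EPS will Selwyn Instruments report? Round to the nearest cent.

Interest = €433,800.00, so EBT = €1,171,000 − €433,800.00 = €737,200.00.
After tax at 26%: net income = €737,200.00 × 0.74 = €545,528.00.
EPS = €545,528.00 ÷ 291,000 = €1.87.

€1.87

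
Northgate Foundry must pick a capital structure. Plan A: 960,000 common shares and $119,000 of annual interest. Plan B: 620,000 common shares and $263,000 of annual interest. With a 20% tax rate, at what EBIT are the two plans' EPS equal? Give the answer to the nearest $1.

At indifference, (EBIT − 119,000)(1 − t)/960,000 = (EBIT − 263,000)(1 − t)/620,000.
Cancelling (1 − t) and cross-multiplying: 620,000·(EBIT − 119,000) = 960,000·(EBIT − 263,000).
EBIT × (960,000 − 620,000) = 263,000 × 960,000 − 119,000 × 620,000 = 178,700,000,000, so EBIT = 178,700,000,000 ÷ 340,000 = 525,588.24.

$525,588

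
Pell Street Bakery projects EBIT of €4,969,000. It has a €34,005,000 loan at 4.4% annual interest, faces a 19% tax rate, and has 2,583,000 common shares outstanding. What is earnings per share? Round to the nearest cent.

Interest = €1,496,220.00, so EBT = €4,969,000 − €1,496,220.00 = €3,472,780.00.
After tax at 19%: net income = €3,472,780.00 × 0.81 = €2,812,951.80.
Per share: €2,812,951.80 / 2,583,000 shares = €1.09.

€1.09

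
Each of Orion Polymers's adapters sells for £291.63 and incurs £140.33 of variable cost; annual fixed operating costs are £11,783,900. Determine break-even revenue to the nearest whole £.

Contribution margin per unit = £291.63 − £140.33 = £151.30, a CM ratio of £151.30 ÷ £291.63 = 0.5188.
Break-even sales = FC ÷ CM ratio = £11,783,900 × £291.63 / £151.30 = £22,713,409.

£22,713,409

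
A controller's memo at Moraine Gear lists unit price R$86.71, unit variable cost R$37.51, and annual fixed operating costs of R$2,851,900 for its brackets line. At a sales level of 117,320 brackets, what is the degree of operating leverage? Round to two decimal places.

Total contribution margin = 117,320 × R$49.20 = R$5,772,144.00.
EBIT = R$5,772,144.00 − R$2,851,900 = R$2,920,244.00.
Degree of operating leverage = R$5,772,144.00 / R$2,920,244.00 = 1.9766.

1.98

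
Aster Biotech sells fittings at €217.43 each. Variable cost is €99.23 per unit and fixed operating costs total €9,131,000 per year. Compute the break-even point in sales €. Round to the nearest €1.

Contribution margin per unit = €217.43 − €99.23 = €118.20, a CM ratio of €118.20 ÷ €217.43 = 0.5436.
Break-even revenue = fixed costs × price ÷ CM = €9,131,000 × €217.43 ÷ €118.20 = €16,796,559.

€16,796,559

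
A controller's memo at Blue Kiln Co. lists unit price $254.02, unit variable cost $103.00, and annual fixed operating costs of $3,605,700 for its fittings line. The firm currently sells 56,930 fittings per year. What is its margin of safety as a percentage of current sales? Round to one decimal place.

58.1%

Contribution margin per unit = $254.02 − $103.00 = $151.02. Break-even units = $3,605,700 ÷ $151.02 = 23,875.65; break-even revenue = 23,875.65 × $254.02 = $6,064,891.50.
Actual sales revenue = 56,930 × $254.02 = $14,461,358.60.
Margin of safety = ($14,461,358.60 − $6,064,891.50) ÷ $14,461,358.60 = 58.1%.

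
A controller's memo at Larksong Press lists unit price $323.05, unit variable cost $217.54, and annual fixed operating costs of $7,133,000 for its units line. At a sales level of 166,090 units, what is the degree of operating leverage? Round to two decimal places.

1.69

Total contribution margin = 166,090 × $105.51 = $17,524,155.90.
EBIT = $17,524,155.90 − $7,133,000 = $10,391,155.90.
Degree of operating leverage = $17,524,155.90 / $10,391,155.90 = 1.6864.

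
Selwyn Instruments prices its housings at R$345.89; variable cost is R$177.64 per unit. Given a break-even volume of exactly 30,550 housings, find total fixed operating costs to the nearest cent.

Contribution margin per unit = R$345.89 − R$177.64 = R$168.25.
Fixed costs = break-even units × CM = 30,550 × R$168.25 = R$5,140,037.50.

R$5,140,037.50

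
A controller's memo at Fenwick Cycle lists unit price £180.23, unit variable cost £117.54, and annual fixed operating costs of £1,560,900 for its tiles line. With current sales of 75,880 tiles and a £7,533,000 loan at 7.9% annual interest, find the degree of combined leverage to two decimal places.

Contribution at this volume is 75,880 × £62.69 = £4,756,917.20.
Subtracting fixed costs: EBIT = £4,756,917.20 − £1,560,900 = £3,196,017.20. Interest = £595,107.00, so EBIT − I = £2,600,910.20.
Degree of total leverage = total CM / (EBIT − interest) = £4,756,917.20 / £2,600,910.20 = 1.8289.

1.83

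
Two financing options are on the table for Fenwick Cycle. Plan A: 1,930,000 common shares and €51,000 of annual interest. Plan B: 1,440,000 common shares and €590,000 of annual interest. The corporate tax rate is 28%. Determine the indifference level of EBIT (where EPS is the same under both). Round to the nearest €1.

At indifference, (EBIT − 51,000)(1 − t)/1,930,000 = (EBIT − 590,000)(1 − t)/1,440,000.
Cancelling (1 − t) and cross-multiplying: 1,440,000·(EBIT − 51,000) = 1,930,000·(EBIT − 590,000).
EBIT × (1,930,000 − 1,440,000) = 590,000 × 1,930,000 − 51,000 × 1,440,000 = 1,065,260,000,000, so EBIT = 1,065,260,000,000 ÷ 490,000 = 2,174,000.00.

€2,174,000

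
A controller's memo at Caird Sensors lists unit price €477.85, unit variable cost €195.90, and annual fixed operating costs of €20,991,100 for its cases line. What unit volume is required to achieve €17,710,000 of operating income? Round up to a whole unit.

Unit CM = price − variable cost = €477.85 − €195.90 = €281.95.
Required volume = (fixed costs + target profit) ÷ CM = (€20,991,100 + €17,710,000) ÷ €281.95 = 137,262.28, so 137,263 cases.

137,263 cases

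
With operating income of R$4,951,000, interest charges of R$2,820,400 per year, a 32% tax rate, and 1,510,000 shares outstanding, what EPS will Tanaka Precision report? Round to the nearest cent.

R$0.96

Interest = R$2,820,400.00, so EBT = R$4,951,000 − R$2,820,400.00 = R$2,130,600.00.
Net income = R$2,130,600.00 × (1 − 0.32) = R$1,448,808.00.
EPS = R$1,448,808.00 ÷ 1,510,000 = R$0.96.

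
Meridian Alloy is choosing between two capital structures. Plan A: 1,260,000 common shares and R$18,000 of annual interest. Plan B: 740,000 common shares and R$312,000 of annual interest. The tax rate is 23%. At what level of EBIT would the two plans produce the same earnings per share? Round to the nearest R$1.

R$730,385

At indifference, (EBIT − 18,000)(1 − t)/1,260,000 = (EBIT − 312,000)(1 − t)/740,000.
Cancelling (1 − t) and cross-multiplying: 740,000·(EBIT − 18,000) = 1,260,000·(EBIT − 312,000).
EBIT × (1,260,000 − 740,000) = 312,000 × 1,260,000 − 18,000 × 740,000 = 379,800,000,000, so EBIT = 379,800,000,000 ÷ 520,000 = 730,384.62.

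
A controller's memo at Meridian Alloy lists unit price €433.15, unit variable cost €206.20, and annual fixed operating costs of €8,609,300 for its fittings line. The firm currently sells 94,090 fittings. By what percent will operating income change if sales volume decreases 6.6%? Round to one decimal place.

Contribution at this volume is 94,090 × €226.95 = €21,353,725.50.
Subtracting fixed costs: EBIT = €21,353,725.50 − €8,609,300 = €12,744,425.50.
Degree of operating leverage = €21,353,725.50 / €12,744,425.50 = 1.6755.
%ΔEBIT = DOL × %ΔSales = 1.6755 × -6.6% = -11.1%.

-11.1%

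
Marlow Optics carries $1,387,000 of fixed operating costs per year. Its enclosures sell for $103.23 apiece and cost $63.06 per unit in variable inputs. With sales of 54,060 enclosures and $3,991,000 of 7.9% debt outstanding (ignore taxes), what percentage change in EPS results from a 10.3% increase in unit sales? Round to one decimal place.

Total contribution margin = 54,060 × $40.17 = $2,171,590.20.
Subtracting fixed costs: EBIT = $2,171,590.20 − $1,387,000 = $784,590.20.
Interest = $315,289.00, so EBIT − I = $469,301.20.
Degree of combined leverage = contribution ÷ (EBIT − I) = $2,171,590.20 ÷ $469,301.20 = 4.6273.
EPS therefore changes by 4.6273 × (+10.3%) = +47.7%.

+47.7%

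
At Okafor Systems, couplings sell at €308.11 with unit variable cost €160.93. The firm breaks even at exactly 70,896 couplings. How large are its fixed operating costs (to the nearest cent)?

Contribution margin per unit = €308.11 − €160.93 = €147.18.
Since BE = FC / CM, FC = 70,896 × €147.18 = €10,434,473.28.

€10,434,473.28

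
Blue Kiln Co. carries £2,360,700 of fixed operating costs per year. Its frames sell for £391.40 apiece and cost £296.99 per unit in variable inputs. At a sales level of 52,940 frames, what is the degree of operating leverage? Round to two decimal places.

1.90

Total contribution margin = 52,940 × £94.41 = £4,998,065.40.
Operating income = contribution − fixed costs = £4,998,065.40 − £2,360,700 = £2,637,365.40.
So DOL = total CM / EBIT = £4,998,065.40 / £2,637,365.40 = 1.8951.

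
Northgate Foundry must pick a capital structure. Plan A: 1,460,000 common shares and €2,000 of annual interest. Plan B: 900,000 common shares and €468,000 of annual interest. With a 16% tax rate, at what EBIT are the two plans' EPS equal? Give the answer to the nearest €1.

€1,216,929

At indifference, (EBIT − 2,000)(1 − t)/1,460,000 = (EBIT − 468,000)(1 − t)/900,000.
Cancelling (1 − t) and cross-multiplying: 900,000·(EBIT − 2,000) = 1,460,000·(EBIT − 468,000).
EBIT × (1,460,000 − 900,000) = 468,000 × 1,460,000 − 2,000 × 900,000 = 681,480,000,000, so EBIT = 681,480,000,000 ÷ 560,000 = 1,216,928.57.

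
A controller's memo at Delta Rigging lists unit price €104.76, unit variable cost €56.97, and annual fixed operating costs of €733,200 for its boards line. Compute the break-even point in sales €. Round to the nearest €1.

Contribution margin per unit = €104.76 − €56.97 = €47.79, a CM ratio of €47.79 ÷ €104.76 = 0.4562.
Break-even revenue = fixed costs × price ÷ CM = €733,200 × €104.76 ÷ €47.79 = €1,607,241.

€1,607,241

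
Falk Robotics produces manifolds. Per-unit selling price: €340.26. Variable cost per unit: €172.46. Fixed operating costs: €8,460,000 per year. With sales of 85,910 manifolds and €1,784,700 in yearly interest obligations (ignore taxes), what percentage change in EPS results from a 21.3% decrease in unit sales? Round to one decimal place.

Contribution at this volume is 85,910 × €167.80 = €14,415,698.00.
EBIT = €14,415,698.00 − €8,460,000 = €5,955,698.00.
Interest = €1,784,700.00, so EBIT − I = €4,170,998.00.
Degree of combined leverage = contribution ÷ (EBIT − I) = €14,415,698.00 ÷ €4,170,998.00 = 3.4562.
EPS therefore changes by 3.4562 × (-21.3%) = -73.6%.

-73.6%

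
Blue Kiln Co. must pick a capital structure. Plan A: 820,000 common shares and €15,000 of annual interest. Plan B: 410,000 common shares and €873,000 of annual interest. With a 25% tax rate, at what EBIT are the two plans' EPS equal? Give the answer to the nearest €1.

€1,731,000

At indifference, (EBIT − 15,000)(1 − t)/820,000 = (EBIT − 873,000)(1 − t)/410,000.
The (1 − t) factor cancels: (EBIT − 15,000) × 410,000 = (EBIT − 873,000) × 820,000.
EBIT × (820,000 − 410,000) = 873,000 × 820,000 − 15,000 × 410,000 = 709,710,000,000, so EBIT = 709,710,000,000 ÷ 410,000 = 1,731,000.00.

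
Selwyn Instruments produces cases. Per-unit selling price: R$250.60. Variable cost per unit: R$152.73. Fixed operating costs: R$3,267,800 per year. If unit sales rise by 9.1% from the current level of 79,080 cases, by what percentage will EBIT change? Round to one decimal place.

+15.7%

At 79,080 units, contribution = 79,080 × R$97.87 = R$7,739,559.60.
Subtracting fixed costs: EBIT = R$7,739,559.60 − R$3,267,800 = R$4,471,759.60.
DOL = contribution ÷ EBIT = R$7,739,559.60 ÷ R$4,471,759.60 = 1.7308.
Operating income changes by 1.7308 × +9.1% = +15.7%.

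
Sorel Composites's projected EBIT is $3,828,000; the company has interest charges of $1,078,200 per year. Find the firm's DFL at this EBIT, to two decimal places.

Annual interest charges come to $1,078,200.00.
Degree of financial leverage = EBIT / (EBIT − interest) = $3,828,000 / $2,749,800.00 = 1.3921.

1.39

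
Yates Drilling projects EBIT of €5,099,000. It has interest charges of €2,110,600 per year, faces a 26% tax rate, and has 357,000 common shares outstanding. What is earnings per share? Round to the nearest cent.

Pre-tax income = €5,099,000 − €2,110,600.00 = €2,988,400.00.
Net income = €2,988,400.00 × (1 − 0.26) = €2,211,416.00.
EPS = €2,211,416.00 ÷ 357,000 = €6.19.

€6.19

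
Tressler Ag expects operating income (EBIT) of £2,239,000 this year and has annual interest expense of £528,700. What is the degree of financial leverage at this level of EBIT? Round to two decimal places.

Interest = £528,700.00.
DFL = EBIT ÷ (EBIT − I) = £2,239,000 ÷ (£2,239,000 − £528,700.00) = £2,239,000 ÷ £1,710,300.00 = 1.3091.

1.31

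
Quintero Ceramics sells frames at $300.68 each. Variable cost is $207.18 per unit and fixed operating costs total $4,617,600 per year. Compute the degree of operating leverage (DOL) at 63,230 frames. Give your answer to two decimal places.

4.57

At 63,230 units, contribution = 63,230 × $93.50 = $5,912,005.00.
Subtracting fixed costs: EBIT = $5,912,005.00 − $4,617,600 = $1,294,405.00.
Degree of operating leverage = $5,912,005.00 / $1,294,405.00 = 4.5674.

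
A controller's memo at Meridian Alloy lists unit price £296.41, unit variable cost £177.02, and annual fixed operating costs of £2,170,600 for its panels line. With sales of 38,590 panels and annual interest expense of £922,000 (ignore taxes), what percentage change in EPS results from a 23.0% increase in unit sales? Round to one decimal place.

+70.0%

At 38,590 units, contribution = 38,590 × £119.39 = £4,607,260.10.
Operating income = contribution − fixed costs = £4,607,260.10 − £2,170,600 = £2,436,660.10.
Interest = £922,000.00, so EBIT − I = £1,514,660.10.
DCL = total CM / (EBIT − I) = £4,607,260.10 / £1,514,660.10 = 3.0418.
%ΔEPS = DCL × %ΔSales = 3.0418 × +23.0% = +70.0%.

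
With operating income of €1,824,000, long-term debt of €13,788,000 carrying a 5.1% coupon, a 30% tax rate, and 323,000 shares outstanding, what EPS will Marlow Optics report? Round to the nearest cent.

€2.43

Interest = €703,188.00, so EBT = €1,824,000 − €703,188.00 = €1,120,812.00.
After tax at 30%: net income = €1,120,812.00 × 0.70 = €784,568.40.
EPS = €784,568.40 ÷ 323,000 = €2.43.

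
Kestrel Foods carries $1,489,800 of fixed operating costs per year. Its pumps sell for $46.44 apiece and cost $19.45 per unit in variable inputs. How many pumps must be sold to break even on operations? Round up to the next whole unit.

Each unit contributes $46.44 − $19.45 = $26.99.
Break-even volume = fixed costs ÷ CM per unit = $1,489,800 ÷ $26.99 = 55,198.22, so 55,199 pumps.

55,199 pumps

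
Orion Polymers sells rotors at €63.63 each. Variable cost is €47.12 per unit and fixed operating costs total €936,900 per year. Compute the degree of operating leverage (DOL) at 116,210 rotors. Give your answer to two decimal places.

Contribution at this volume is 116,210 × €16.51 = €1,918,627.10.
Operating income = contribution − fixed costs = €1,918,627.10 − €936,900 = €981,727.10.
So DOL = total CM / EBIT = €1,918,627.10 / €981,727.10 = 1.9543.

1.95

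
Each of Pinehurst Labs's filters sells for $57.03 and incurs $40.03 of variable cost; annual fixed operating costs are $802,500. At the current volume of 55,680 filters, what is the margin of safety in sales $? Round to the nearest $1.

Contribution margin per unit = $57.03 − $40.03 = $17.00. Break-even units = $802,500 ÷ $17.00 = 47,205.88; break-even revenue = 47,205.88 × $57.03 = $2,692,151.47.
Current sales = 55,680 × $57.03 = $3,175,430.40.
Margin of safety = $3,175,430.40 − $2,692,151.47 = $483,279.

$483,279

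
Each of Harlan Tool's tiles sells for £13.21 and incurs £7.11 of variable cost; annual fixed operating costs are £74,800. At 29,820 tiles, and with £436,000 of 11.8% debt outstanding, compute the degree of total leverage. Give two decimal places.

3.27

Contribution at this volume is 29,820 × £6.10 = £181,902.00.
Subtracting fixed costs: EBIT = £181,902.00 − £74,800 = £107,102.00. Interest = £51,448.00, so EBIT − I = £55,654.00.
Degree of total leverage = total CM / (EBIT − interest) = £181,902.00 / £55,654.00 = 3.2684.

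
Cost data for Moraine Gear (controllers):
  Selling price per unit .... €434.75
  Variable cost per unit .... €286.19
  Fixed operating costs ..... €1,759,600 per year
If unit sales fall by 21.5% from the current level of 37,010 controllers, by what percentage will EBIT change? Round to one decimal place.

-31.6%

At 37,010 units, contribution = 37,010 × €148.56 = €5,498,205.60.
Subtracting fixed costs: EBIT = €5,498,205.60 − €1,759,600 = €3,738,605.60.
So DOL = total CM / EBIT = €5,498,205.60 / €3,738,605.60 = 1.4707.
So EBIT moves 1.4707 × (-21.5%) = -31.6%.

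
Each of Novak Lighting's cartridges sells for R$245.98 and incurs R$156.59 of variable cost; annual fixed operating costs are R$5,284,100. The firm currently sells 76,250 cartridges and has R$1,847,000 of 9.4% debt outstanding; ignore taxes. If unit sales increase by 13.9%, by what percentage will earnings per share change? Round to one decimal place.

+69.8%

At 76,250 units, contribution = 76,250 × R$89.39 = R$6,815,987.50.
Operating income = contribution − fixed costs = R$6,815,987.50 − R$5,284,100 = R$1,531,887.50.
After interest of R$173,618.00, pre-tax earnings = R$1,358,269.50.
DCL = total CM / (EBIT − I) = R$6,815,987.50 / R$1,358,269.50 = 5.0181.
%ΔEPS = DCL × %ΔSales = 5.0181 × +13.9% = +69.8%.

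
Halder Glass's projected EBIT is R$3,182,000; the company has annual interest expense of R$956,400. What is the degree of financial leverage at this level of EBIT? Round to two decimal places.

1.43

Interest = R$956,400.00.
DFL = EBIT ÷ (EBIT − I) = R$3,182,000 ÷ (R$3,182,000 − R$956,400.00) = R$3,182,000 ÷ R$2,225,600.00 = 1.4297.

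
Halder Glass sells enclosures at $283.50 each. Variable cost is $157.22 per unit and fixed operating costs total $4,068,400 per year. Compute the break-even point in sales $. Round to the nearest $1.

Contribution margin per unit = $283.50 − $157.22 = $126.28, a CM ratio of $126.28 ÷ $283.50 = 0.4454.
Break-even sales = FC ÷ CM ratio = $4,068,400 × $283.50 / $126.28 = $9,133,603.

$9,133,603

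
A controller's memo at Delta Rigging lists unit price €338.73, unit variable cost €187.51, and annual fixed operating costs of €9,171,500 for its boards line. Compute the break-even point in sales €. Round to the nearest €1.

CM per unit = €338.73 − €187.51 = €151.22; CM ratio = €151.22 / €338.73 = 0.4464.
Break-even revenue = fixed costs × price ÷ CM = €9,171,500 × €338.73 ÷ €151.22 = €20,543,990.

€20,543,990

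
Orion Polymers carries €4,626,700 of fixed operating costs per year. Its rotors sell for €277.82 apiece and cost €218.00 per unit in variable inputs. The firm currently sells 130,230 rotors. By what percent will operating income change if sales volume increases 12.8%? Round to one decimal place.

At 130,230 units, contribution = 130,230 × €59.82 = €7,790,358.60.
Subtracting fixed costs: EBIT = €7,790,358.60 − €4,626,700 = €3,163,658.60.
DOL = contribution ÷ EBIT = €7,790,358.60 ÷ €3,163,658.60 = 2.4625.
%ΔEBIT = DOL × %ΔSales = 2.4625 × +12.8% = +31.5%.

+31.5%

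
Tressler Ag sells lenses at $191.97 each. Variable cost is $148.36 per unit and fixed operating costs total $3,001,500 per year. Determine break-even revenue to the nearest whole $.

$13,212,519

Contribution margin per unit = $191.97 − $148.36 = $43.61, a CM ratio of $43.61 ÷ $191.97 = 0.2272.
Break-even sales = FC ÷ CM ratio = $3,001,500 × $191.97 / $43.61 = $13,212,519.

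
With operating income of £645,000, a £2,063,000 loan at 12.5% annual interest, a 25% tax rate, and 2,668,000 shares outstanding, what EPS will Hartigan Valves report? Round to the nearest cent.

£0.11

Pre-tax income = £645,000 − £257,875.00 = £387,125.00.
After tax at 25%: net income = £387,125.00 × 0.75 = £290,343.75.
EPS = £290,343.75 ÷ 2,668,000 = £0.11.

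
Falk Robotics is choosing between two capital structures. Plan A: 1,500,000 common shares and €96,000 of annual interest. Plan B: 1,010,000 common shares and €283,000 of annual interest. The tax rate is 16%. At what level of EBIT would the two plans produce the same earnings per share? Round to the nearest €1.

At indifference, (EBIT − 96,000)(1 − t)/1,500,000 = (EBIT − 283,000)(1 − t)/1,010,000.
The (1 − t) factor cancels: (EBIT − 96,000) × 1,010,000 = (EBIT − 283,000) × 1,500,000.
Solving, EBIT = (283,000·1,500,000 − 96,000·1,010,000) / (1,500,000 − 1,010,000) = 327,540,000,000 / 490,000 = 668,448.98.

€668,449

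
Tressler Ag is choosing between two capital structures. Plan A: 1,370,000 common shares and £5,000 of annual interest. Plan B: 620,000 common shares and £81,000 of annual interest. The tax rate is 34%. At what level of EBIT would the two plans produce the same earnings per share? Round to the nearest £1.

£143,827

At indifference, (EBIT − 5,000)(1 − t)/1,370,000 = (EBIT − 81,000)(1 − t)/620,000.
The (1 − t) factor cancels: (EBIT − 5,000) × 620,000 = (EBIT − 81,000) × 1,370,000.
Solving, EBIT = (81,000·1,370,000 − 5,000·620,000) / (1,370,000 − 620,000) = 107,870,000,000 / 750,000 = 143,826.67.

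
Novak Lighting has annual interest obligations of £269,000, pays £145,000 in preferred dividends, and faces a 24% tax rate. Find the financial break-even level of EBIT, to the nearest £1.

£459,789

Preferred dividends are paid after tax, so their pre-tax equivalent is £145,000 ÷ (1 − 0.24) = £190,789.47.
EPS = 0 when EBIT covers interest plus the pre-tax preferred burden: £269,000 + £190,789.47 = £459,789.47.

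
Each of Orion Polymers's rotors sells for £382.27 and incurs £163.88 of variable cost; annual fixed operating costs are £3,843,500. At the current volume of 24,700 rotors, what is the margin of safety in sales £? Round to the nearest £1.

£2,714,404

Each unit contributes £382.27 − £163.88 = £218.39. Break-even units = £3,843,500 ÷ £218.39 = 17,599.25; break-even revenue = 17,599.25 × £382.27 = £6,727,664.93.
Current sales = 24,700 × £382.27 = £9,442,069.00.
Margin of safety = £9,442,069.00 − £6,727,664.93 = £2,714,404.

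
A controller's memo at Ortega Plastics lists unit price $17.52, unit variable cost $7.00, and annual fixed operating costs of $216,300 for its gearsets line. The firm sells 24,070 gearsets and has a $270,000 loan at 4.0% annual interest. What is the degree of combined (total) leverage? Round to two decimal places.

9.70

At 24,070 units, contribution = 24,070 × $10.52 = $253,216.40.
Operating income = contribution − fixed costs = $253,216.40 − $216,300 = $36,916.40. Interest = $10,800.00, so EBIT − I = $26,116.40.
Degree of total leverage = total CM / (EBIT − interest) = $253,216.40 / $26,116.40 = 9.6957.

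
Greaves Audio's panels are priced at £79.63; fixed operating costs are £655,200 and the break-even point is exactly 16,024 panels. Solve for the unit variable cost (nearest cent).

At break-even, FC = Q × (P − VC), so P − VC = £655,200 ÷ 16,024 = £40.8887.
Hence VC = price − CM = £79.63 − £40.8887 = £38.74.

£38.74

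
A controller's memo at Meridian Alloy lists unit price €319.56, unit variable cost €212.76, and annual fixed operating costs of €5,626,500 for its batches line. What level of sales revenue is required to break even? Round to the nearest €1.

Contribution margin per unit = €319.56 − €212.76 = €106.80, a CM ratio of €106.80 ÷ €319.56 = 0.3342.
Break-even revenue = fixed costs × price ÷ CM = €5,626,500 × €319.56 ÷ €106.80 = €16,835,247.

€16,835,247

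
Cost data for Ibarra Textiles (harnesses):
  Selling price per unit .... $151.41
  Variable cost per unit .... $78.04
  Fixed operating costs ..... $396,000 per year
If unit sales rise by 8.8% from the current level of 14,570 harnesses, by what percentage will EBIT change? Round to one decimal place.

At 14,570 units, contribution = 14,570 × $73.37 = $1,069,000.90.
Subtracting fixed costs: EBIT = $1,069,000.90 − $396,000 = $673,000.90.
So DOL = total CM / EBIT = $1,069,000.90 / $673,000.90 = 1.5884.
Operating income changes by 1.5884 × +8.8% = +14.0%.

+14.0%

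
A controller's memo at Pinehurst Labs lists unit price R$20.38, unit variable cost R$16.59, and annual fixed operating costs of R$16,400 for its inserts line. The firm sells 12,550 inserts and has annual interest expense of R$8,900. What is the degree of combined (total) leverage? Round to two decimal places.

Contribution at this volume is 12,550 × R$3.79 = R$47,564.50.
Operating income = contribution − fixed costs = R$47,564.50 − R$16,400 = R$31,164.50. Interest = R$8,900.00, so EBIT − I = R$22,264.50.
Degree of total leverage = total CM / (EBIT − interest) = R$47,564.50 / R$22,264.50 = 2.1363.

2.14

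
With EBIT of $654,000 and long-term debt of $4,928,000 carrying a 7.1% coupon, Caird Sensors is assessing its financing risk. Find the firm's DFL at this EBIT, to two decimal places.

2.15

Interest = $349,888.00.
Degree of financial leverage = EBIT / (EBIT − interest) = $654,000 / $304,112.00 = 2.1505.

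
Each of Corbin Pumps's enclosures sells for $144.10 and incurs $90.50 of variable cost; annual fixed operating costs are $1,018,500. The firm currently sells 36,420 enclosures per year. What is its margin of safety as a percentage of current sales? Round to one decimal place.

Each unit contributes $144.10 − $90.50 = $53.60. Break-even units = $1,018,500 ÷ $53.60 = 19,001.87; break-even revenue = 19,001.87 × $144.10 = $2,738,168.84.
Actual sales revenue = 36,420 × $144.10 = $5,248,122.00.
Margin of safety = ($5,248,122.00 − $2,738,168.84) ÷ $5,248,122.00 = 47.8%.

47.8%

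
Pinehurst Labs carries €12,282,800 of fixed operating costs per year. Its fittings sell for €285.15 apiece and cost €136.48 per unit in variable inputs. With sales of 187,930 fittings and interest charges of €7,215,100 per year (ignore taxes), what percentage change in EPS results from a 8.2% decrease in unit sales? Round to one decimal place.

-27.1%

At 187,930 units, contribution = 187,930 × €148.67 = €27,939,553.10.
Operating income = contribution − fixed costs = €27,939,553.10 − €12,282,800 = €15,656,753.10.
Interest = €7,215,100.00, so EBIT − I = €8,441,653.10.
DCL = total CM / (EBIT − I) = €27,939,553.10 / €8,441,653.10 = 3.3097.
%ΔEPS = DCL × %ΔSales = 3.3097 × -8.2% = -27.1%.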